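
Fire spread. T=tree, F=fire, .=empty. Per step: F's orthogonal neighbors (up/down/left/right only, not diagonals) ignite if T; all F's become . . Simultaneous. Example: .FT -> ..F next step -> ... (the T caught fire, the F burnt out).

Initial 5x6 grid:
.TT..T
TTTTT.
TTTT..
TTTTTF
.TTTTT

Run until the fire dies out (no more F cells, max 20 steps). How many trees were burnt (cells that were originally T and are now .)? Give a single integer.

Step 1: +2 fires, +1 burnt (F count now 2)
Step 2: +2 fires, +2 burnt (F count now 2)
Step 3: +3 fires, +2 burnt (F count now 3)
Step 4: +4 fires, +3 burnt (F count now 4)
Step 5: +5 fires, +4 burnt (F count now 5)
Step 6: +3 fires, +5 burnt (F count now 3)
Step 7: +2 fires, +3 burnt (F count now 2)
Step 8: +0 fires, +2 burnt (F count now 0)
Fire out after step 8
Initially T: 22, now '.': 29
Total burnt (originally-T cells now '.'): 21

Answer: 21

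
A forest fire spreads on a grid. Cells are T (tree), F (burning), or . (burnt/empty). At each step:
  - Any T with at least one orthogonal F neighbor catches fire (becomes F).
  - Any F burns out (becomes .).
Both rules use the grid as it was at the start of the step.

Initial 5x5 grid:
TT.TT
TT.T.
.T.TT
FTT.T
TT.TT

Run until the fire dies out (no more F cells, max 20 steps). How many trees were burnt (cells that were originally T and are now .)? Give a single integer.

Step 1: +2 fires, +1 burnt (F count now 2)
Step 2: +3 fires, +2 burnt (F count now 3)
Step 3: +1 fires, +3 burnt (F count now 1)
Step 4: +2 fires, +1 burnt (F count now 2)
Step 5: +1 fires, +2 burnt (F count now 1)
Step 6: +0 fires, +1 burnt (F count now 0)
Fire out after step 6
Initially T: 17, now '.': 17
Total burnt (originally-T cells now '.'): 9

Answer: 9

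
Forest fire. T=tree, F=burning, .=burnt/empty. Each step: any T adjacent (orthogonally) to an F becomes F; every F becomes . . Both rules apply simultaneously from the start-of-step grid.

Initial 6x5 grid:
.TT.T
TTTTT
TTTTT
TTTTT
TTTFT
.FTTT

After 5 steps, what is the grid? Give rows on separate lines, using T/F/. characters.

Step 1: 6 trees catch fire, 2 burn out
  .TT.T
  TTTTT
  TTTTT
  TTTFT
  TFF.F
  ..FFT
Step 2: 6 trees catch fire, 6 burn out
  .TT.T
  TTTTT
  TTTFT
  TFF.F
  F....
  ....F
Step 3: 5 trees catch fire, 6 burn out
  .TT.T
  TTTFT
  TFF.F
  F....
  .....
  .....
Step 4: 4 trees catch fire, 5 burn out
  .TT.T
  TFF.F
  F....
  .....
  .....
  .....
Step 5: 4 trees catch fire, 4 burn out
  .FF.F
  F....
  .....
  .....
  .....
  .....

.FF.F
F....
.....
.....
.....
.....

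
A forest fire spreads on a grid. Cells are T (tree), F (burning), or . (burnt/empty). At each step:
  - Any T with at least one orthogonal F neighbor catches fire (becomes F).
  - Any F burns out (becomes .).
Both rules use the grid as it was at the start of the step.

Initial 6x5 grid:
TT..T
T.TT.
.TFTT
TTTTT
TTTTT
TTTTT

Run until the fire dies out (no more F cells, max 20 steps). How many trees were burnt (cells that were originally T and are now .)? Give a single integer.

Step 1: +4 fires, +1 burnt (F count now 4)
Step 2: +5 fires, +4 burnt (F count now 5)
Step 3: +5 fires, +5 burnt (F count now 5)
Step 4: +4 fires, +5 burnt (F count now 4)
Step 5: +2 fires, +4 burnt (F count now 2)
Step 6: +0 fires, +2 burnt (F count now 0)
Fire out after step 6
Initially T: 24, now '.': 26
Total burnt (originally-T cells now '.'): 20

Answer: 20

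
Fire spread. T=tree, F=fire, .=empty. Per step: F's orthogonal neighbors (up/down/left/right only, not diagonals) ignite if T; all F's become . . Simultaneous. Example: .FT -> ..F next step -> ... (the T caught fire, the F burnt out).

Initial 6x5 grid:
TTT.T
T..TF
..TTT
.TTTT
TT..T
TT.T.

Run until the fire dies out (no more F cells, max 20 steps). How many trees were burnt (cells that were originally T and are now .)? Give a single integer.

Step 1: +3 fires, +1 burnt (F count now 3)
Step 2: +2 fires, +3 burnt (F count now 2)
Step 3: +3 fires, +2 burnt (F count now 3)
Step 4: +1 fires, +3 burnt (F count now 1)
Step 5: +1 fires, +1 burnt (F count now 1)
Step 6: +1 fires, +1 burnt (F count now 1)
Step 7: +2 fires, +1 burnt (F count now 2)
Step 8: +1 fires, +2 burnt (F count now 1)
Step 9: +0 fires, +1 burnt (F count now 0)
Fire out after step 9
Initially T: 19, now '.': 25
Total burnt (originally-T cells now '.'): 14

Answer: 14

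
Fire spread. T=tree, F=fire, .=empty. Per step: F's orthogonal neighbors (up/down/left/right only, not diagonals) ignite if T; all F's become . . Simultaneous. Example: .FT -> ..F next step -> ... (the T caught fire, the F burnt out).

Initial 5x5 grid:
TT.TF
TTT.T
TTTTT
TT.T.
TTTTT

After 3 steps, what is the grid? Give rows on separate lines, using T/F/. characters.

Step 1: 2 trees catch fire, 1 burn out
  TT.F.
  TTT.F
  TTTTT
  TT.T.
  TTTTT
Step 2: 1 trees catch fire, 2 burn out
  TT...
  TTT..
  TTTTF
  TT.T.
  TTTTT
Step 3: 1 trees catch fire, 1 burn out
  TT...
  TTT..
  TTTF.
  TT.T.
  TTTTT

TT...
TTT..
TTTF.
TT.T.
TTTTT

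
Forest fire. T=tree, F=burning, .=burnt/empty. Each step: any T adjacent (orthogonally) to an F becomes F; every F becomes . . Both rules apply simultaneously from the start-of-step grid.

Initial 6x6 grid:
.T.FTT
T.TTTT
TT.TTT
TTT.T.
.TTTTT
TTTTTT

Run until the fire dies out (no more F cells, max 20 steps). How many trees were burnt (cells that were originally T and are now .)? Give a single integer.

Answer: 27

Derivation:
Step 1: +2 fires, +1 burnt (F count now 2)
Step 2: +4 fires, +2 burnt (F count now 4)
Step 3: +2 fires, +4 burnt (F count now 2)
Step 4: +2 fires, +2 burnt (F count now 2)
Step 5: +1 fires, +2 burnt (F count now 1)
Step 6: +3 fires, +1 burnt (F count now 3)
Step 7: +3 fires, +3 burnt (F count now 3)
Step 8: +3 fires, +3 burnt (F count now 3)
Step 9: +2 fires, +3 burnt (F count now 2)
Step 10: +3 fires, +2 burnt (F count now 3)
Step 11: +1 fires, +3 burnt (F count now 1)
Step 12: +1 fires, +1 burnt (F count now 1)
Step 13: +0 fires, +1 burnt (F count now 0)
Fire out after step 13
Initially T: 28, now '.': 35
Total burnt (originally-T cells now '.'): 27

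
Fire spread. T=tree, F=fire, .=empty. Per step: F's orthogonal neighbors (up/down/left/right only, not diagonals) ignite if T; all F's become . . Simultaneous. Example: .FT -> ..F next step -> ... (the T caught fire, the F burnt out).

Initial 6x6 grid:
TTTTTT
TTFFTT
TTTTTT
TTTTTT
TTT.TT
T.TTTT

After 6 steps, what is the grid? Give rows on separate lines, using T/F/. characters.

Step 1: 6 trees catch fire, 2 burn out
  TTFFTT
  TF..FT
  TTFFTT
  TTTTTT
  TTT.TT
  T.TTTT
Step 2: 8 trees catch fire, 6 burn out
  TF..FT
  F....F
  TF..FT
  TTFFTT
  TTT.TT
  T.TTTT
Step 3: 7 trees catch fire, 8 burn out
  F....F
  ......
  F....F
  TF..FT
  TTF.TT
  T.TTTT
Step 4: 5 trees catch fire, 7 burn out
  ......
  ......
  ......
  F....F
  TF..FT
  T.FTTT
Step 5: 4 trees catch fire, 5 burn out
  ......
  ......
  ......
  ......
  F....F
  T..FFT
Step 6: 2 trees catch fire, 4 burn out
  ......
  ......
  ......
  ......
  ......
  F....F

......
......
......
......
......
F....F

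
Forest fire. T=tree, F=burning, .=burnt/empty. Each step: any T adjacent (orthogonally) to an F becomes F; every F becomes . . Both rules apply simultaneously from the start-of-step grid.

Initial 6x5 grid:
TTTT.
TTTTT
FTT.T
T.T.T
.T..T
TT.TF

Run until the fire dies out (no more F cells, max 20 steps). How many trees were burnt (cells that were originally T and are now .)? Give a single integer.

Step 1: +5 fires, +2 burnt (F count now 5)
Step 2: +4 fires, +5 burnt (F count now 4)
Step 3: +4 fires, +4 burnt (F count now 4)
Step 4: +3 fires, +4 burnt (F count now 3)
Step 5: +1 fires, +3 burnt (F count now 1)
Step 6: +0 fires, +1 burnt (F count now 0)
Fire out after step 6
Initially T: 20, now '.': 27
Total burnt (originally-T cells now '.'): 17

Answer: 17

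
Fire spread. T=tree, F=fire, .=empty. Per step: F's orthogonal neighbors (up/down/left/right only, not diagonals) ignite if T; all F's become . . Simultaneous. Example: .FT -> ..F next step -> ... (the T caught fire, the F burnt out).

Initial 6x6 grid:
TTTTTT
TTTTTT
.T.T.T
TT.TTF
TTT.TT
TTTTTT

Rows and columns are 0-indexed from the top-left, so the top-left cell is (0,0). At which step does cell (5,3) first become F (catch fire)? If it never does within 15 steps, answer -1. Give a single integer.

Step 1: cell (5,3)='T' (+3 fires, +1 burnt)
Step 2: cell (5,3)='T' (+4 fires, +3 burnt)
Step 3: cell (5,3)='T' (+4 fires, +4 burnt)
Step 4: cell (5,3)='F' (+3 fires, +4 burnt)
  -> target ignites at step 4
Step 5: cell (5,3)='.' (+3 fires, +3 burnt)
Step 6: cell (5,3)='.' (+4 fires, +3 burnt)
Step 7: cell (5,3)='.' (+5 fires, +4 burnt)
Step 8: cell (5,3)='.' (+3 fires, +5 burnt)
Step 9: cell (5,3)='.' (+1 fires, +3 burnt)
Step 10: cell (5,3)='.' (+0 fires, +1 burnt)
  fire out at step 10

4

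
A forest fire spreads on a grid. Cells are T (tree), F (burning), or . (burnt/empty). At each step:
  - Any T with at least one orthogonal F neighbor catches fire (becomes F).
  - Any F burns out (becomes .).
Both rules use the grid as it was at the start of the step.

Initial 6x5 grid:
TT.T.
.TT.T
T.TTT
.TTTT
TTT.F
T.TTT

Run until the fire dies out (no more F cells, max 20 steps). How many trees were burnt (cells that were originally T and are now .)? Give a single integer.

Answer: 19

Derivation:
Step 1: +2 fires, +1 burnt (F count now 2)
Step 2: +3 fires, +2 burnt (F count now 3)
Step 3: +4 fires, +3 burnt (F count now 4)
Step 4: +3 fires, +4 burnt (F count now 3)
Step 5: +2 fires, +3 burnt (F count now 2)
Step 6: +2 fires, +2 burnt (F count now 2)
Step 7: +2 fires, +2 burnt (F count now 2)
Step 8: +1 fires, +2 burnt (F count now 1)
Step 9: +0 fires, +1 burnt (F count now 0)
Fire out after step 9
Initially T: 21, now '.': 28
Total burnt (originally-T cells now '.'): 19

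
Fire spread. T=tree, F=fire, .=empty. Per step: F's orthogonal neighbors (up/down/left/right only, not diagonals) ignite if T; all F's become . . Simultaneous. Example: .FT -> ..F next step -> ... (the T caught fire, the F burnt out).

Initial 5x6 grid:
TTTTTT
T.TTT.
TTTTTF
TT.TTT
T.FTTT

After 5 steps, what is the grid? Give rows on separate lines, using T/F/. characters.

Step 1: 3 trees catch fire, 2 burn out
  TTTTTT
  T.TTT.
  TTTTF.
  TT.TTF
  T..FTT
Step 2: 6 trees catch fire, 3 burn out
  TTTTTT
  T.TTF.
  TTTF..
  TT.FF.
  T...FF
Step 3: 3 trees catch fire, 6 burn out
  TTTTFT
  T.TF..
  TTF...
  TT....
  T.....
Step 4: 4 trees catch fire, 3 burn out
  TTTF.F
  T.F...
  TF....
  TT....
  T.....
Step 5: 3 trees catch fire, 4 burn out
  TTF...
  T.....
  F.....
  TF....
  T.....

TTF...
T.....
F.....
TF....
T.....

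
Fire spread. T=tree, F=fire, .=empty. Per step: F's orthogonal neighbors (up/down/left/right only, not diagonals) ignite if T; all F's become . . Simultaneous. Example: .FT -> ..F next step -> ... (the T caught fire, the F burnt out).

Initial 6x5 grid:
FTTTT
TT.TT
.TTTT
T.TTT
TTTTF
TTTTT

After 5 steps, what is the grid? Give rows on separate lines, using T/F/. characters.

Step 1: 5 trees catch fire, 2 burn out
  .FTTT
  FT.TT
  .TTTT
  T.TTF
  TTTF.
  TTTTF
Step 2: 6 trees catch fire, 5 burn out
  ..FTT
  .F.TT
  .TTTF
  T.TF.
  TTF..
  TTTF.
Step 3: 7 trees catch fire, 6 burn out
  ...FT
  ...TF
  .FTF.
  T.F..
  TF...
  TTF..
Step 4: 5 trees catch fire, 7 burn out
  ....F
  ...F.
  ..F..
  T....
  F....
  TF...
Step 5: 2 trees catch fire, 5 burn out
  .....
  .....
  .....
  F....
  .....
  F....

.....
.....
.....
F....
.....
F....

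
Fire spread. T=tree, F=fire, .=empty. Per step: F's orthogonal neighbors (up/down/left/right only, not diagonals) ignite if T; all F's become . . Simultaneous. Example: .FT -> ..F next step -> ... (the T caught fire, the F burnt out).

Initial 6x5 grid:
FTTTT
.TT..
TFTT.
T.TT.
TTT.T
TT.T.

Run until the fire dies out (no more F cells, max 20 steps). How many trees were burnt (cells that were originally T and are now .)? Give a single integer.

Step 1: +4 fires, +2 burnt (F count now 4)
Step 2: +5 fires, +4 burnt (F count now 5)
Step 3: +4 fires, +5 burnt (F count now 4)
Step 4: +3 fires, +4 burnt (F count now 3)
Step 5: +1 fires, +3 burnt (F count now 1)
Step 6: +0 fires, +1 burnt (F count now 0)
Fire out after step 6
Initially T: 19, now '.': 28
Total burnt (originally-T cells now '.'): 17

Answer: 17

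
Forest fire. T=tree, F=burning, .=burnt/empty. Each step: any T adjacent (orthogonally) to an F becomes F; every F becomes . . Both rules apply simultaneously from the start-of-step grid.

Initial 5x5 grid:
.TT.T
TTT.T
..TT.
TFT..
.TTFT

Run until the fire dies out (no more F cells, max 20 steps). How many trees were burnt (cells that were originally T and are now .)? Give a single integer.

Answer: 12

Derivation:
Step 1: +5 fires, +2 burnt (F count now 5)
Step 2: +1 fires, +5 burnt (F count now 1)
Step 3: +2 fires, +1 burnt (F count now 2)
Step 4: +2 fires, +2 burnt (F count now 2)
Step 5: +2 fires, +2 burnt (F count now 2)
Step 6: +0 fires, +2 burnt (F count now 0)
Fire out after step 6
Initially T: 14, now '.': 23
Total burnt (originally-T cells now '.'): 12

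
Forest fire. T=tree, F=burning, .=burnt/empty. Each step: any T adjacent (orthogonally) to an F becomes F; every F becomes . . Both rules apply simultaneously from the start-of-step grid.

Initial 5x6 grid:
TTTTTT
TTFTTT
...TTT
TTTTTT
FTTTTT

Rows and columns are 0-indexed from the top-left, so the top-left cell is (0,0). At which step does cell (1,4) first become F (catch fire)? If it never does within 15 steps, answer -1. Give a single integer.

Step 1: cell (1,4)='T' (+5 fires, +2 burnt)
Step 2: cell (1,4)='F' (+7 fires, +5 burnt)
  -> target ignites at step 2
Step 3: cell (1,4)='.' (+7 fires, +7 burnt)
Step 4: cell (1,4)='.' (+4 fires, +7 burnt)
Step 5: cell (1,4)='.' (+2 fires, +4 burnt)
Step 6: cell (1,4)='.' (+0 fires, +2 burnt)
  fire out at step 6

2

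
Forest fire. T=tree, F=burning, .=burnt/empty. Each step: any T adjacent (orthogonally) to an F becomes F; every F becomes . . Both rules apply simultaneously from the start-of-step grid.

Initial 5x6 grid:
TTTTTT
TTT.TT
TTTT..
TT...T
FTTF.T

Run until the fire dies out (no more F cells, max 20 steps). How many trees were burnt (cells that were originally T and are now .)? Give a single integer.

Answer: 19

Derivation:
Step 1: +3 fires, +2 burnt (F count now 3)
Step 2: +2 fires, +3 burnt (F count now 2)
Step 3: +2 fires, +2 burnt (F count now 2)
Step 4: +3 fires, +2 burnt (F count now 3)
Step 5: +3 fires, +3 burnt (F count now 3)
Step 6: +1 fires, +3 burnt (F count now 1)
Step 7: +1 fires, +1 burnt (F count now 1)
Step 8: +1 fires, +1 burnt (F count now 1)
Step 9: +2 fires, +1 burnt (F count now 2)
Step 10: +1 fires, +2 burnt (F count now 1)
Step 11: +0 fires, +1 burnt (F count now 0)
Fire out after step 11
Initially T: 21, now '.': 28
Total burnt (originally-T cells now '.'): 19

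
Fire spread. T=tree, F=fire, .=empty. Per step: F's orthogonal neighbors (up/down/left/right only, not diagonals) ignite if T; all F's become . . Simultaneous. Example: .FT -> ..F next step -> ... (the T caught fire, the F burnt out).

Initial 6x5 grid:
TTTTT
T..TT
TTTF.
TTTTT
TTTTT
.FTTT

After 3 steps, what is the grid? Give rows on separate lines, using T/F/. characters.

Step 1: 5 trees catch fire, 2 burn out
  TTTTT
  T..FT
  TTF..
  TTTFT
  TFTTT
  ..FTT
Step 2: 10 trees catch fire, 5 burn out
  TTTFT
  T...F
  TF...
  TFF.F
  F.FFT
  ...FT
Step 3: 6 trees catch fire, 10 burn out
  TTF.F
  T....
  F....
  F....
  ....F
  ....F

TTF.F
T....
F....
F....
....F
....F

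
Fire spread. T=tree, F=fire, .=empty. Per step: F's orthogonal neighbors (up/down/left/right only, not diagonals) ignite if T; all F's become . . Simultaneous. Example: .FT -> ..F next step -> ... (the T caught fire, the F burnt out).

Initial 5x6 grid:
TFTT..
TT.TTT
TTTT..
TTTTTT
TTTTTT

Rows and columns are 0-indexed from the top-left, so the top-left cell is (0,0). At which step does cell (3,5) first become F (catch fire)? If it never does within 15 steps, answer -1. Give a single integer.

Step 1: cell (3,5)='T' (+3 fires, +1 burnt)
Step 2: cell (3,5)='T' (+3 fires, +3 burnt)
Step 3: cell (3,5)='T' (+4 fires, +3 burnt)
Step 4: cell (3,5)='T' (+5 fires, +4 burnt)
Step 5: cell (3,5)='T' (+4 fires, +5 burnt)
Step 6: cell (3,5)='T' (+2 fires, +4 burnt)
Step 7: cell (3,5)='F' (+2 fires, +2 burnt)
  -> target ignites at step 7
Step 8: cell (3,5)='.' (+1 fires, +2 burnt)
Step 9: cell (3,5)='.' (+0 fires, +1 burnt)
  fire out at step 9

7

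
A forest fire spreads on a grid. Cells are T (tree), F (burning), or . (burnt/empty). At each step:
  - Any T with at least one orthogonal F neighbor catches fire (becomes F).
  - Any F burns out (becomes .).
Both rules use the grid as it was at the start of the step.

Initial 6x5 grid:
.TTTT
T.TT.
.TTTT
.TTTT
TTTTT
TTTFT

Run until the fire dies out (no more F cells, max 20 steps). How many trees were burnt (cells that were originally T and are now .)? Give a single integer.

Answer: 23

Derivation:
Step 1: +3 fires, +1 burnt (F count now 3)
Step 2: +4 fires, +3 burnt (F count now 4)
Step 3: +5 fires, +4 burnt (F count now 5)
Step 4: +5 fires, +5 burnt (F count now 5)
Step 5: +3 fires, +5 burnt (F count now 3)
Step 6: +2 fires, +3 burnt (F count now 2)
Step 7: +1 fires, +2 burnt (F count now 1)
Step 8: +0 fires, +1 burnt (F count now 0)
Fire out after step 8
Initially T: 24, now '.': 29
Total burnt (originally-T cells now '.'): 23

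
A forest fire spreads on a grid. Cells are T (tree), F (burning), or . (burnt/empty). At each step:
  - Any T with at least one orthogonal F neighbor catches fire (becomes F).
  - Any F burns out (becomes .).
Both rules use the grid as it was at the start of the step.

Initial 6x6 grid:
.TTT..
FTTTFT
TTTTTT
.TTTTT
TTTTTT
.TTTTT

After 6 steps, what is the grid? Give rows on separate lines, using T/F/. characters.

Step 1: 5 trees catch fire, 2 burn out
  .TTT..
  .FTF.F
  FTTTFT
  .TTTTT
  TTTTTT
  .TTTTT
Step 2: 7 trees catch fire, 5 burn out
  .FTF..
  ..F...
  .FTF.F
  .TTTFT
  TTTTTT
  .TTTTT
Step 3: 6 trees catch fire, 7 burn out
  ..F...
  ......
  ..F...
  .FTF.F
  TTTTFT
  .TTTTT
Step 4: 5 trees catch fire, 6 burn out
  ......
  ......
  ......
  ..F...
  TFTF.F
  .TTTFT
Step 5: 5 trees catch fire, 5 burn out
  ......
  ......
  ......
  ......
  F.F...
  .FTF.F
Step 6: 1 trees catch fire, 5 burn out
  ......
  ......
  ......
  ......
  ......
  ..F...

......
......
......
......
......
..F...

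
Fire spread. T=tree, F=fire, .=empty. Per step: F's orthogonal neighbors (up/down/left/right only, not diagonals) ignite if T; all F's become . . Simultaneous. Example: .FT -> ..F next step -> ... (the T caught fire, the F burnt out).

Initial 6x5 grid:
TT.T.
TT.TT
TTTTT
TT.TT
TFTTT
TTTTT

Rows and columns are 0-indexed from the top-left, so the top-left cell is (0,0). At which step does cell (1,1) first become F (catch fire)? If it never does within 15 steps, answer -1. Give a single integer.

Step 1: cell (1,1)='T' (+4 fires, +1 burnt)
Step 2: cell (1,1)='T' (+5 fires, +4 burnt)
Step 3: cell (1,1)='F' (+6 fires, +5 burnt)
  -> target ignites at step 3
Step 4: cell (1,1)='.' (+5 fires, +6 burnt)
Step 5: cell (1,1)='.' (+3 fires, +5 burnt)
Step 6: cell (1,1)='.' (+2 fires, +3 burnt)
Step 7: cell (1,1)='.' (+0 fires, +2 burnt)
  fire out at step 7

3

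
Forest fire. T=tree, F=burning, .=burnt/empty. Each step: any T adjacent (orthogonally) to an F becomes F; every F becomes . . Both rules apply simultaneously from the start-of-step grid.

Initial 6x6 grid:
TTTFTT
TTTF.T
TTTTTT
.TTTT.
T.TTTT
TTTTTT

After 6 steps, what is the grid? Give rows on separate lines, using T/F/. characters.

Step 1: 4 trees catch fire, 2 burn out
  TTF.FT
  TTF..T
  TTTFTT
  .TTTT.
  T.TTTT
  TTTTTT
Step 2: 6 trees catch fire, 4 burn out
  TF...F
  TF...T
  TTF.FT
  .TTFT.
  T.TTTT
  TTTTTT
Step 3: 8 trees catch fire, 6 burn out
  F.....
  F....F
  TF...F
  .TF.F.
  T.TFTT
  TTTTTT
Step 4: 5 trees catch fire, 8 burn out
  ......
  ......
  F.....
  .F....
  T.F.FT
  TTTFTT
Step 5: 3 trees catch fire, 5 burn out
  ......
  ......
  ......
  ......
  T....F
  TTF.FT
Step 6: 2 trees catch fire, 3 burn out
  ......
  ......
  ......
  ......
  T.....
  TF...F

......
......
......
......
T.....
TF...F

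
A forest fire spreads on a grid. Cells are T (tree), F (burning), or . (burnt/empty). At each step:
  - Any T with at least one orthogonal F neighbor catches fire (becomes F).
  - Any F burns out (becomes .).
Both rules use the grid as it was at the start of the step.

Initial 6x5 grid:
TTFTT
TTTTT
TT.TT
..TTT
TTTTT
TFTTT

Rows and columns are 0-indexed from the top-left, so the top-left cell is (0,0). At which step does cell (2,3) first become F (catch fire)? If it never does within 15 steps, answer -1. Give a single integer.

Step 1: cell (2,3)='T' (+6 fires, +2 burnt)
Step 2: cell (2,3)='T' (+7 fires, +6 burnt)
Step 3: cell (2,3)='F' (+7 fires, +7 burnt)
  -> target ignites at step 3
Step 4: cell (2,3)='.' (+4 fires, +7 burnt)
Step 5: cell (2,3)='.' (+1 fires, +4 burnt)
Step 6: cell (2,3)='.' (+0 fires, +1 burnt)
  fire out at step 6

3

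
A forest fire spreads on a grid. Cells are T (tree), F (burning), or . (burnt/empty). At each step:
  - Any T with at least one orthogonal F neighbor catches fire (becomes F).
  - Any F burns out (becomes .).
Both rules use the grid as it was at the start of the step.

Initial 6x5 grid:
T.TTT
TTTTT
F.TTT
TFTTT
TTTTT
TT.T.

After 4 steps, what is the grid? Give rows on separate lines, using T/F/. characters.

Step 1: 4 trees catch fire, 2 burn out
  T.TTT
  FTTTT
  ..TTT
  F.FTT
  TFTTT
  TT.T.
Step 2: 7 trees catch fire, 4 burn out
  F.TTT
  .FTTT
  ..FTT
  ...FT
  F.FTT
  TF.T.
Step 3: 5 trees catch fire, 7 burn out
  ..TTT
  ..FTT
  ...FT
  ....F
  ...FT
  F..T.
Step 4: 5 trees catch fire, 5 burn out
  ..FTT
  ...FT
  ....F
  .....
  ....F
  ...F.

..FTT
...FT
....F
.....
....F
...F.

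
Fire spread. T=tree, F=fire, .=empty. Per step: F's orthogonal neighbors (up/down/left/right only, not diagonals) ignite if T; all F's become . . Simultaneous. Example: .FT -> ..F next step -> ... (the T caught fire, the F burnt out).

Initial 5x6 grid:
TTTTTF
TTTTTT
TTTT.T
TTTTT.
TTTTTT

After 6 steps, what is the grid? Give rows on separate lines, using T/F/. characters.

Step 1: 2 trees catch fire, 1 burn out
  TTTTF.
  TTTTTF
  TTTT.T
  TTTTT.
  TTTTTT
Step 2: 3 trees catch fire, 2 burn out
  TTTF..
  TTTTF.
  TTTT.F
  TTTTT.
  TTTTTT
Step 3: 2 trees catch fire, 3 burn out
  TTF...
  TTTF..
  TTTT..
  TTTTT.
  TTTTTT
Step 4: 3 trees catch fire, 2 burn out
  TF....
  TTF...
  TTTF..
  TTTTT.
  TTTTTT
Step 5: 4 trees catch fire, 3 burn out
  F.....
  TF....
  TTF...
  TTTFT.
  TTTTTT
Step 6: 5 trees catch fire, 4 burn out
  ......
  F.....
  TF....
  TTF.F.
  TTTFTT

......
F.....
TF....
TTF.F.
TTTFTT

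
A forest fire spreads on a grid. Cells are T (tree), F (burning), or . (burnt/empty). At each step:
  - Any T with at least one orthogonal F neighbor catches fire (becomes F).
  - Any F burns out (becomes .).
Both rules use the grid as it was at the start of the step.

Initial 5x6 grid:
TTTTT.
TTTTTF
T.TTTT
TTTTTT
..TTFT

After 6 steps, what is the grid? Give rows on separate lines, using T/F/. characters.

Step 1: 5 trees catch fire, 2 burn out
  TTTTT.
  TTTTF.
  T.TTTF
  TTTTFT
  ..TF.F
Step 2: 6 trees catch fire, 5 burn out
  TTTTF.
  TTTF..
  T.TTF.
  TTTF.F
  ..F...
Step 3: 4 trees catch fire, 6 burn out
  TTTF..
  TTF...
  T.TF..
  TTF...
  ......
Step 4: 4 trees catch fire, 4 burn out
  TTF...
  TF....
  T.F...
  TF....
  ......
Step 5: 3 trees catch fire, 4 burn out
  TF....
  F.....
  T.....
  F.....
  ......
Step 6: 2 trees catch fire, 3 burn out
  F.....
  ......
  F.....
  ......
  ......

F.....
......
F.....
......
......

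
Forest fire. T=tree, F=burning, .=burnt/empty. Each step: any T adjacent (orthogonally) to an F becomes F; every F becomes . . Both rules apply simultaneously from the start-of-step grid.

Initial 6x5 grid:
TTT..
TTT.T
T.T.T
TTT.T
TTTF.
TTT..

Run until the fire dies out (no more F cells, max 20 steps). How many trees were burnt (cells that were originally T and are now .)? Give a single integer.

Answer: 17

Derivation:
Step 1: +1 fires, +1 burnt (F count now 1)
Step 2: +3 fires, +1 burnt (F count now 3)
Step 3: +4 fires, +3 burnt (F count now 4)
Step 4: +3 fires, +4 burnt (F count now 3)
Step 5: +3 fires, +3 burnt (F count now 3)
Step 6: +2 fires, +3 burnt (F count now 2)
Step 7: +1 fires, +2 burnt (F count now 1)
Step 8: +0 fires, +1 burnt (F count now 0)
Fire out after step 8
Initially T: 20, now '.': 27
Total burnt (originally-T cells now '.'): 17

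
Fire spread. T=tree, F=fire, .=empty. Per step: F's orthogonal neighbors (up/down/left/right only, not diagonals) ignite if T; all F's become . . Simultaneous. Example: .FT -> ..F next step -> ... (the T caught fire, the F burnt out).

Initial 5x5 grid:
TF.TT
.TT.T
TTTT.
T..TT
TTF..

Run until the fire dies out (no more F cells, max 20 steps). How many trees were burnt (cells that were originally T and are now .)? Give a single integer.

Step 1: +3 fires, +2 burnt (F count now 3)
Step 2: +3 fires, +3 burnt (F count now 3)
Step 3: +3 fires, +3 burnt (F count now 3)
Step 4: +1 fires, +3 burnt (F count now 1)
Step 5: +1 fires, +1 burnt (F count now 1)
Step 6: +1 fires, +1 burnt (F count now 1)
Step 7: +0 fires, +1 burnt (F count now 0)
Fire out after step 7
Initially T: 15, now '.': 22
Total burnt (originally-T cells now '.'): 12

Answer: 12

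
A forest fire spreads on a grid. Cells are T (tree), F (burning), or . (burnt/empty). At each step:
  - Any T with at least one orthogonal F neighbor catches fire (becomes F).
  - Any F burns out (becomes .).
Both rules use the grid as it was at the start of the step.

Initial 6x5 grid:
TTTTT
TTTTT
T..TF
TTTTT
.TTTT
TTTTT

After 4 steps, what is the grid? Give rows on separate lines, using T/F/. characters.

Step 1: 3 trees catch fire, 1 burn out
  TTTTT
  TTTTF
  T..F.
  TTTTF
  .TTTT
  TTTTT
Step 2: 4 trees catch fire, 3 burn out
  TTTTF
  TTTF.
  T....
  TTTF.
  .TTTF
  TTTTT
Step 3: 5 trees catch fire, 4 burn out
  TTTF.
  TTF..
  T....
  TTF..
  .TTF.
  TTTTF
Step 4: 5 trees catch fire, 5 burn out
  TTF..
  TF...
  T....
  TF...
  .TF..
  TTTF.

TTF..
TF...
T....
TF...
.TF..
TTTF.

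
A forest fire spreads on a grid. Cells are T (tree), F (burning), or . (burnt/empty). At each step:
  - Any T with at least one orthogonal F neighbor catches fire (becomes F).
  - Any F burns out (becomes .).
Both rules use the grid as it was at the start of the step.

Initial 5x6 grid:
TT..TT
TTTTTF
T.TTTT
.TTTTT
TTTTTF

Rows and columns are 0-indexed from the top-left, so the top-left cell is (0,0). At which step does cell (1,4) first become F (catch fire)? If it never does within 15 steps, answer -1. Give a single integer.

Step 1: cell (1,4)='F' (+5 fires, +2 burnt)
  -> target ignites at step 1
Step 2: cell (1,4)='.' (+5 fires, +5 burnt)
Step 3: cell (1,4)='.' (+4 fires, +5 burnt)
Step 4: cell (1,4)='.' (+4 fires, +4 burnt)
Step 5: cell (1,4)='.' (+4 fires, +4 burnt)
Step 6: cell (1,4)='.' (+2 fires, +4 burnt)
Step 7: cell (1,4)='.' (+0 fires, +2 burnt)
  fire out at step 7

1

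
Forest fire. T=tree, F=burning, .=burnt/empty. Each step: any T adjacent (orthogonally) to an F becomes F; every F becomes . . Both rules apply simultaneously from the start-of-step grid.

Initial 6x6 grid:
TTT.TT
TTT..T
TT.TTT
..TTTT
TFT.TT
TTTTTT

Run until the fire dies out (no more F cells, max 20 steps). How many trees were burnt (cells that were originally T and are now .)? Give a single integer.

Step 1: +3 fires, +1 burnt (F count now 3)
Step 2: +3 fires, +3 burnt (F count now 3)
Step 3: +2 fires, +3 burnt (F count now 2)
Step 4: +3 fires, +2 burnt (F count now 3)
Step 5: +4 fires, +3 burnt (F count now 4)
Step 6: +2 fires, +4 burnt (F count now 2)
Step 7: +1 fires, +2 burnt (F count now 1)
Step 8: +1 fires, +1 burnt (F count now 1)
Step 9: +1 fires, +1 burnt (F count now 1)
Step 10: +0 fires, +1 burnt (F count now 0)
Fire out after step 10
Initially T: 28, now '.': 28
Total burnt (originally-T cells now '.'): 20

Answer: 20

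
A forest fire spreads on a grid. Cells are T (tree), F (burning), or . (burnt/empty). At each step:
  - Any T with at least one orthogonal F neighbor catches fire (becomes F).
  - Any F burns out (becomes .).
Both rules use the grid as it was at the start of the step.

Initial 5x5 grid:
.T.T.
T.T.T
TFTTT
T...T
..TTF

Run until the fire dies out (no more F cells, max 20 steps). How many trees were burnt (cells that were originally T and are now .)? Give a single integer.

Step 1: +4 fires, +2 burnt (F count now 4)
Step 2: +6 fires, +4 burnt (F count now 6)
Step 3: +1 fires, +6 burnt (F count now 1)
Step 4: +0 fires, +1 burnt (F count now 0)
Fire out after step 4
Initially T: 13, now '.': 23
Total burnt (originally-T cells now '.'): 11

Answer: 11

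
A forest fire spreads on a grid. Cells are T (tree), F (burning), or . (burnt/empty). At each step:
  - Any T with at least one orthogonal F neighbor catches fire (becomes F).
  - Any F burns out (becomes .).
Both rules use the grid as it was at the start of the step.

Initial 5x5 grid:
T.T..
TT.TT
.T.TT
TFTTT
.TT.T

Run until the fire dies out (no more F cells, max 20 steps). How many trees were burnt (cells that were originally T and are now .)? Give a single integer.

Answer: 15

Derivation:
Step 1: +4 fires, +1 burnt (F count now 4)
Step 2: +3 fires, +4 burnt (F count now 3)
Step 3: +3 fires, +3 burnt (F count now 3)
Step 4: +4 fires, +3 burnt (F count now 4)
Step 5: +1 fires, +4 burnt (F count now 1)
Step 6: +0 fires, +1 burnt (F count now 0)
Fire out after step 6
Initially T: 16, now '.': 24
Total burnt (originally-T cells now '.'): 15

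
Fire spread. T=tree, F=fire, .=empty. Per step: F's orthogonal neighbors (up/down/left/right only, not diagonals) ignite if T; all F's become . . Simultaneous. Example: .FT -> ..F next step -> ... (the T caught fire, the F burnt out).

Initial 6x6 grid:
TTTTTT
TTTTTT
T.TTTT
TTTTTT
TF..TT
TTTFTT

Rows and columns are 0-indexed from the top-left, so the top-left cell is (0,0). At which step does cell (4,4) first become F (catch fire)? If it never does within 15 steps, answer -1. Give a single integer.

Step 1: cell (4,4)='T' (+5 fires, +2 burnt)
Step 2: cell (4,4)='F' (+5 fires, +5 burnt)
  -> target ignites at step 2
Step 3: cell (4,4)='.' (+5 fires, +5 burnt)
Step 4: cell (4,4)='.' (+5 fires, +5 burnt)
Step 5: cell (4,4)='.' (+6 fires, +5 burnt)
Step 6: cell (4,4)='.' (+4 fires, +6 burnt)
Step 7: cell (4,4)='.' (+1 fires, +4 burnt)
Step 8: cell (4,4)='.' (+0 fires, +1 burnt)
  fire out at step 8

2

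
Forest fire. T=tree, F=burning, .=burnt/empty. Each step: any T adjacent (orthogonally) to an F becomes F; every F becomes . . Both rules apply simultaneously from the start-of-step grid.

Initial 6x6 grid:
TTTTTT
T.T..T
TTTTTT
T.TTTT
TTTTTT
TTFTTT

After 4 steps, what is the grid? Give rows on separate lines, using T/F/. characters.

Step 1: 3 trees catch fire, 1 burn out
  TTTTTT
  T.T..T
  TTTTTT
  T.TTTT
  TTFTTT
  TF.FTT
Step 2: 5 trees catch fire, 3 burn out
  TTTTTT
  T.T..T
  TTTTTT
  T.FTTT
  TF.FTT
  F...FT
Step 3: 5 trees catch fire, 5 burn out
  TTTTTT
  T.T..T
  TTFTTT
  T..FTT
  F...FT
  .....F
Step 4: 6 trees catch fire, 5 burn out
  TTTTTT
  T.F..T
  TF.FTT
  F...FT
  .....F
  ......

TTTTTT
T.F..T
TF.FTT
F...FT
.....F
......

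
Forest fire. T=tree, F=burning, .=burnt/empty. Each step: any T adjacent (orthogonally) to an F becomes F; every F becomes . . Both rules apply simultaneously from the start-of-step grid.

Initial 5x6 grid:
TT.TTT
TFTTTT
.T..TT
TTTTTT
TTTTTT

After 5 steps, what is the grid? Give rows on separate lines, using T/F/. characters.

Step 1: 4 trees catch fire, 1 burn out
  TF.TTT
  F.FTTT
  .F..TT
  TTTTTT
  TTTTTT
Step 2: 3 trees catch fire, 4 burn out
  F..TTT
  ...FTT
  ....TT
  TFTTTT
  TTTTTT
Step 3: 5 trees catch fire, 3 burn out
  ...FTT
  ....FT
  ....TT
  F.FTTT
  TFTTTT
Step 4: 6 trees catch fire, 5 burn out
  ....FT
  .....F
  ....FT
  ...FTT
  F.FTTT
Step 5: 4 trees catch fire, 6 burn out
  .....F
  ......
  .....F
  ....FT
  ...FTT

.....F
......
.....F
....FT
...FTT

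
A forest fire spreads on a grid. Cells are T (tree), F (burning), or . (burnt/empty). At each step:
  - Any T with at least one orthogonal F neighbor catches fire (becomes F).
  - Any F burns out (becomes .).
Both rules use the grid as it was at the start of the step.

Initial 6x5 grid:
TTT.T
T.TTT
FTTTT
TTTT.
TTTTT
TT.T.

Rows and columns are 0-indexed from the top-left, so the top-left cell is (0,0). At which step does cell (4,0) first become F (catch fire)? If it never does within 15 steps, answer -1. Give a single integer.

Step 1: cell (4,0)='T' (+3 fires, +1 burnt)
Step 2: cell (4,0)='F' (+4 fires, +3 burnt)
  -> target ignites at step 2
Step 3: cell (4,0)='.' (+6 fires, +4 burnt)
Step 4: cell (4,0)='.' (+6 fires, +6 burnt)
Step 5: cell (4,0)='.' (+2 fires, +6 burnt)
Step 6: cell (4,0)='.' (+3 fires, +2 burnt)
Step 7: cell (4,0)='.' (+0 fires, +3 burnt)
  fire out at step 7

2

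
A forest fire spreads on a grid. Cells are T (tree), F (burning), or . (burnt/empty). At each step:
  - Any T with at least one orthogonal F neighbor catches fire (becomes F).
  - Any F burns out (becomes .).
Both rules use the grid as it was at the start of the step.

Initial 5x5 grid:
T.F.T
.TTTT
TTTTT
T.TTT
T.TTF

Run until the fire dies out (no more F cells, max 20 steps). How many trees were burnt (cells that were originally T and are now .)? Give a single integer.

Answer: 17

Derivation:
Step 1: +3 fires, +2 burnt (F count now 3)
Step 2: +6 fires, +3 burnt (F count now 6)
Step 3: +4 fires, +6 burnt (F count now 4)
Step 4: +2 fires, +4 burnt (F count now 2)
Step 5: +1 fires, +2 burnt (F count now 1)
Step 6: +1 fires, +1 burnt (F count now 1)
Step 7: +0 fires, +1 burnt (F count now 0)
Fire out after step 7
Initially T: 18, now '.': 24
Total burnt (originally-T cells now '.'): 17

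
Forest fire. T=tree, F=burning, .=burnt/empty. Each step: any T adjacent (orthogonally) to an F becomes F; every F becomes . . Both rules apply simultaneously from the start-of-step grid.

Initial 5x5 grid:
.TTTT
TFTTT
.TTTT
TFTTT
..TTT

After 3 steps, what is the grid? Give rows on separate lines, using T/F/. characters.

Step 1: 6 trees catch fire, 2 burn out
  .FTTT
  F.FTT
  .FTTT
  F.FTT
  ..TTT
Step 2: 5 trees catch fire, 6 burn out
  ..FTT
  ...FT
  ..FTT
  ...FT
  ..FTT
Step 3: 5 trees catch fire, 5 burn out
  ...FT
  ....F
  ...FT
  ....F
  ...FT

...FT
....F
...FT
....F
...FT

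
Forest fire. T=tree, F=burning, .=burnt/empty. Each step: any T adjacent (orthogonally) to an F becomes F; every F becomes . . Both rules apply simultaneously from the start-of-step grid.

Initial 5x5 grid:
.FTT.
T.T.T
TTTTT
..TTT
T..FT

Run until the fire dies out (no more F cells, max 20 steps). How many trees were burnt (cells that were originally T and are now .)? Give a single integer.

Step 1: +3 fires, +2 burnt (F count now 3)
Step 2: +5 fires, +3 burnt (F count now 5)
Step 3: +2 fires, +5 burnt (F count now 2)
Step 4: +2 fires, +2 burnt (F count now 2)
Step 5: +1 fires, +2 burnt (F count now 1)
Step 6: +1 fires, +1 burnt (F count now 1)
Step 7: +0 fires, +1 burnt (F count now 0)
Fire out after step 7
Initially T: 15, now '.': 24
Total burnt (originally-T cells now '.'): 14

Answer: 14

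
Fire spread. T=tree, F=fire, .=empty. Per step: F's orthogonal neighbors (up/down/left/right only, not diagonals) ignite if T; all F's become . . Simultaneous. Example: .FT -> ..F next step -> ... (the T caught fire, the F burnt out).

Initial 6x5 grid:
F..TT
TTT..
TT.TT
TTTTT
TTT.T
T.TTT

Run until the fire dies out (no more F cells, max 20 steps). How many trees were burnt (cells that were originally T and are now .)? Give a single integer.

Answer: 20

Derivation:
Step 1: +1 fires, +1 burnt (F count now 1)
Step 2: +2 fires, +1 burnt (F count now 2)
Step 3: +3 fires, +2 burnt (F count now 3)
Step 4: +2 fires, +3 burnt (F count now 2)
Step 5: +3 fires, +2 burnt (F count now 3)
Step 6: +2 fires, +3 burnt (F count now 2)
Step 7: +3 fires, +2 burnt (F count now 3)
Step 8: +3 fires, +3 burnt (F count now 3)
Step 9: +1 fires, +3 burnt (F count now 1)
Step 10: +0 fires, +1 burnt (F count now 0)
Fire out after step 10
Initially T: 22, now '.': 28
Total burnt (originally-T cells now '.'): 20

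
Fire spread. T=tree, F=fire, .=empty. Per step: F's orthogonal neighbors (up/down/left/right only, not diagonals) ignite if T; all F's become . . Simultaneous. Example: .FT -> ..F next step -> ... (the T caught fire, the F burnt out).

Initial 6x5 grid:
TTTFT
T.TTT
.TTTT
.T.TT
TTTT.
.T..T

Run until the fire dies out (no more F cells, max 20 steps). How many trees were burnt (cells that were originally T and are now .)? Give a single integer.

Step 1: +3 fires, +1 burnt (F count now 3)
Step 2: +4 fires, +3 burnt (F count now 4)
Step 3: +4 fires, +4 burnt (F count now 4)
Step 4: +4 fires, +4 burnt (F count now 4)
Step 5: +2 fires, +4 burnt (F count now 2)
Step 6: +1 fires, +2 burnt (F count now 1)
Step 7: +2 fires, +1 burnt (F count now 2)
Step 8: +0 fires, +2 burnt (F count now 0)
Fire out after step 8
Initially T: 21, now '.': 29
Total burnt (originally-T cells now '.'): 20

Answer: 20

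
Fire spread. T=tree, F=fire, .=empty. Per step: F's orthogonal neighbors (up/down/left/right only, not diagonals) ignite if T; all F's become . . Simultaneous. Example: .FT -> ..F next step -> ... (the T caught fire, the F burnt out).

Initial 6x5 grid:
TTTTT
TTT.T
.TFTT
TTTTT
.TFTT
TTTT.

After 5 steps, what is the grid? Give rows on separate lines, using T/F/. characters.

Step 1: 7 trees catch fire, 2 burn out
  TTTTT
  TTF.T
  .F.FT
  TTFTT
  .F.FT
  TTFT.
Step 2: 8 trees catch fire, 7 burn out
  TTFTT
  TF..T
  ....F
  TF.FT
  ....F
  TF.F.
Step 3: 7 trees catch fire, 8 burn out
  TF.FT
  F...F
  .....
  F...F
  .....
  F....
Step 4: 2 trees catch fire, 7 burn out
  F...F
  .....
  .....
  .....
  .....
  .....
Step 5: 0 trees catch fire, 2 burn out
  .....
  .....
  .....
  .....
  .....
  .....

.....
.....
.....
.....
.....
.....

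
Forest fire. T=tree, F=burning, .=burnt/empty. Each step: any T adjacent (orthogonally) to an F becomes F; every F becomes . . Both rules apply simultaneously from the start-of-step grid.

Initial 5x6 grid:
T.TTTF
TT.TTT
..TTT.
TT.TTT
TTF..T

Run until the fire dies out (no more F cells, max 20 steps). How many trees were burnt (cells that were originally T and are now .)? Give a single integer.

Step 1: +3 fires, +2 burnt (F count now 3)
Step 2: +4 fires, +3 burnt (F count now 4)
Step 3: +4 fires, +4 burnt (F count now 4)
Step 4: +2 fires, +4 burnt (F count now 2)
Step 5: +3 fires, +2 burnt (F count now 3)
Step 6: +1 fires, +3 burnt (F count now 1)
Step 7: +0 fires, +1 burnt (F count now 0)
Fire out after step 7
Initially T: 20, now '.': 27
Total burnt (originally-T cells now '.'): 17

Answer: 17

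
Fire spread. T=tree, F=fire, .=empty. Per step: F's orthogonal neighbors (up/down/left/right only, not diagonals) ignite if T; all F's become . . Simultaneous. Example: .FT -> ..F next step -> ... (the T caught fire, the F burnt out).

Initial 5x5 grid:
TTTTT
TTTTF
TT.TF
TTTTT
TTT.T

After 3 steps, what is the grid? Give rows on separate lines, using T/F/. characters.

Step 1: 4 trees catch fire, 2 burn out
  TTTTF
  TTTF.
  TT.F.
  TTTTF
  TTT.T
Step 2: 4 trees catch fire, 4 burn out
  TTTF.
  TTF..
  TT...
  TTTF.
  TTT.F
Step 3: 3 trees catch fire, 4 burn out
  TTF..
  TF...
  TT...
  TTF..
  TTT..

TTF..
TF...
TT...
TTF..
TTT..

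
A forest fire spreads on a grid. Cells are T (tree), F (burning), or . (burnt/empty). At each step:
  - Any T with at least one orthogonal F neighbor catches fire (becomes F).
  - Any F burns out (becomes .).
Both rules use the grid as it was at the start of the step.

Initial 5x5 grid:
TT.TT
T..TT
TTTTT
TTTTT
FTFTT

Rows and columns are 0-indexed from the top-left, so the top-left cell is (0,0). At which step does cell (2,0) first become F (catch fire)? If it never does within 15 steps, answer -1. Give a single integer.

Step 1: cell (2,0)='T' (+4 fires, +2 burnt)
Step 2: cell (2,0)='F' (+5 fires, +4 burnt)
  -> target ignites at step 2
Step 3: cell (2,0)='.' (+4 fires, +5 burnt)
Step 4: cell (2,0)='.' (+3 fires, +4 burnt)
Step 5: cell (2,0)='.' (+3 fires, +3 burnt)
Step 6: cell (2,0)='.' (+1 fires, +3 burnt)
Step 7: cell (2,0)='.' (+0 fires, +1 burnt)
  fire out at step 7

2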